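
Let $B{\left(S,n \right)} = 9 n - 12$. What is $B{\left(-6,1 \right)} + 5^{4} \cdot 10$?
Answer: $6247$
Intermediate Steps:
$B{\left(S,n \right)} = -12 + 9 n$
$B{\left(-6,1 \right)} + 5^{4} \cdot 10 = \left(-12 + 9 \cdot 1\right) + 5^{4} \cdot 10 = \left(-12 + 9\right) + 625 \cdot 10 = -3 + 6250 = 6247$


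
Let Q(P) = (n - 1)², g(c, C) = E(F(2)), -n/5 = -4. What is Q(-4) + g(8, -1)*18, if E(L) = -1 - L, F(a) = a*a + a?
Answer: 235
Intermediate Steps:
F(a) = a + a² (F(a) = a² + a = a + a²)
n = 20 (n = -5*(-4) = 20)
g(c, C) = -7 (g(c, C) = -1 - 2*(1 + 2) = -1 - 2*3 = -1 - 1*6 = -1 - 6 = -7)
Q(P) = 361 (Q(P) = (20 - 1)² = 19² = 361)
Q(-4) + g(8, -1)*18 = 361 - 7*18 = 361 - 126 = 235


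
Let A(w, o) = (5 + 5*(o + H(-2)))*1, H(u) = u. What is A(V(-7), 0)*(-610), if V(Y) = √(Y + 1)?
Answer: 3050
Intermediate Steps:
V(Y) = √(1 + Y)
A(w, o) = -5 + 5*o (A(w, o) = (5 + 5*(o - 2))*1 = (5 + 5*(-2 + o))*1 = (5 + (-10 + 5*o))*1 = (-5 + 5*o)*1 = -5 + 5*o)
A(V(-7), 0)*(-610) = (-5 + 5*0)*(-610) = (-5 + 0)*(-610) = -5*(-610) = 3050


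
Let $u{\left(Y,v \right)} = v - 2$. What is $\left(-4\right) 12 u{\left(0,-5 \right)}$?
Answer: $336$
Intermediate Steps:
$u{\left(Y,v \right)} = -2 + v$
$\left(-4\right) 12 u{\left(0,-5 \right)} = \left(-4\right) 12 \left(-2 - 5\right) = \left(-48\right) \left(-7\right) = 336$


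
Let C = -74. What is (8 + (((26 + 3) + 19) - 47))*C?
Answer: -666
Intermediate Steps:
(8 + (((26 + 3) + 19) - 47))*C = (8 + (((26 + 3) + 19) - 47))*(-74) = (8 + ((29 + 19) - 47))*(-74) = (8 + (48 - 47))*(-74) = (8 + 1)*(-74) = 9*(-74) = -666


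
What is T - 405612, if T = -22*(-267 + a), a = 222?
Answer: -404622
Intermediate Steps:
T = 990 (T = -22*(-267 + 222) = -22*(-45) = 990)
T - 405612 = 990 - 405612 = -404622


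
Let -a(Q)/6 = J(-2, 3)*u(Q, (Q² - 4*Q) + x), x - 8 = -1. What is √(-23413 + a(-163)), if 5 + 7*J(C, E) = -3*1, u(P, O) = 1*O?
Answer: √8001371/7 ≈ 404.10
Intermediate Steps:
x = 7 (x = 8 - 1 = 7)
u(P, O) = O
J(C, E) = -8/7 (J(C, E) = -5/7 + (-3*1)/7 = -5/7 + (⅐)*(-3) = -5/7 - 3/7 = -8/7)
a(Q) = 48 - 192*Q/7 + 48*Q²/7 (a(Q) = -(-48)*((Q² - 4*Q) + 7)/7 = -(-48)*(7 + Q² - 4*Q)/7 = -6*(-8 - 8*Q²/7 + 32*Q/7) = 48 - 192*Q/7 + 48*Q²/7)
√(-23413 + a(-163)) = √(-23413 + (48 - 192/7*(-163) + (48/7)*(-163)²)) = √(-23413 + (48 + 31296/7 + (48/7)*26569)) = √(-23413 + (48 + 31296/7 + 1275312/7)) = √(-23413 + 1306944/7) = √(1143053/7) = √8001371/7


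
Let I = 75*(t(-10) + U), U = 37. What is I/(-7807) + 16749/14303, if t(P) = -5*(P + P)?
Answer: -16203882/111663521 ≈ -0.14511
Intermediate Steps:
t(P) = -10*P
I = 10275 (I = 75*(-10*(-10) + 37) = 75*(100 + 37) = 75*137 = 10275)
I/(-7807) + 16749/14303 = 10275/(-7807) + 16749/14303 = 10275*(-1/7807) + 16749*(1/14303) = -10275/7807 + 16749/14303 = -16203882/111663521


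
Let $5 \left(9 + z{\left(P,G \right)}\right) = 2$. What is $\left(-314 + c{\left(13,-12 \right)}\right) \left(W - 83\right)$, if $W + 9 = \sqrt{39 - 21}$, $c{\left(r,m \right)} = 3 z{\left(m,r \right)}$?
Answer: $\frac{156308}{5} - \frac{5097 \sqrt{2}}{5} \approx 29820.0$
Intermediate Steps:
$z{\left(P,G \right)} = - \frac{43}{5}$ ($z{\left(P,G \right)} = -9 + \frac{1}{5} \cdot 2 = -9 + \frac{2}{5} = - \frac{43}{5}$)
$c{\left(r,m \right)} = - \frac{129}{5}$ ($c{\left(r,m \right)} = 3 \left(- \frac{43}{5}\right) = - \frac{129}{5}$)
$W = -9 + 3 \sqrt{2}$ ($W = -9 + \sqrt{39 - 21} = -9 + \sqrt{18} = -9 + 3 \sqrt{2} \approx -4.7574$)
$\left(-314 + c{\left(13,-12 \right)}\right) \left(W - 83\right) = \left(-314 - \frac{129}{5}\right) \left(\left(-9 + 3 \sqrt{2}\right) - 83\right) = - \frac{1699 \left(-92 + 3 \sqrt{2}\right)}{5} = \frac{156308}{5} - \frac{5097 \sqrt{2}}{5}$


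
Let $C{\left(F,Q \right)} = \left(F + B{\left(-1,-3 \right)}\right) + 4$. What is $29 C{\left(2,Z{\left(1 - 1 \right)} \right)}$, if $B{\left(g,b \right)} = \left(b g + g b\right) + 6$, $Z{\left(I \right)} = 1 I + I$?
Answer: $522$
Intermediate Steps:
$Z{\left(I \right)} = 2 I$ ($Z{\left(I \right)} = I + I = 2 I$)
$B{\left(g,b \right)} = 6 + 2 b g$ ($B{\left(g,b \right)} = \left(b g + b g\right) + 6 = 2 b g + 6 = 6 + 2 b g$)
$C{\left(F,Q \right)} = 16 + F$ ($C{\left(F,Q \right)} = \left(F + \left(6 + 2 \left(-3\right) \left(-1\right)\right)\right) + 4 = \left(F + \left(6 + 6\right)\right) + 4 = \left(F + 12\right) + 4 = \left(12 + F\right) + 4 = 16 + F$)
$29 C{\left(2,Z{\left(1 - 1 \right)} \right)} = 29 \left(16 + 2\right) = 29 \cdot 18 = 522$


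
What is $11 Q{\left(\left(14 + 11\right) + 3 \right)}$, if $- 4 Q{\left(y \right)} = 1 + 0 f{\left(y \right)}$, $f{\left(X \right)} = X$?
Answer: $- \frac{11}{4} \approx -2.75$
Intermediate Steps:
$Q{\left(y \right)} = - \frac{1}{4}$ ($Q{\left(y \right)} = - \frac{1 + 0 y}{4} = - \frac{1 + 0}{4} = \left(- \frac{1}{4}\right) 1 = - \frac{1}{4}$)
$11 Q{\left(\left(14 + 11\right) + 3 \right)} = 11 \left(- \frac{1}{4}\right) = - \frac{11}{4}$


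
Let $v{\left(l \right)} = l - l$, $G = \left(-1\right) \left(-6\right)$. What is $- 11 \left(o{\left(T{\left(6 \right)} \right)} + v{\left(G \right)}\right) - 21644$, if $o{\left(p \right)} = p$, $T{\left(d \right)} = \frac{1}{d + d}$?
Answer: $- \frac{259739}{12} \approx -21645.0$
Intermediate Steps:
$T{\left(d \right)} = \frac{1}{2 d}$
$G = 6$
$v{\left(l \right)} = 0$
$- 11 \left(o{\left(T{\left(6 \right)} \right)} + v{\left(G \right)}\right) - 21644 = - 11 \left(\frac{1}{2 \cdot 6} + 0\right) - 21644 = - 11 \left(\frac{1}{2} \cdot \frac{1}{6} + 0\right) - 21644 = - 11 \left(\frac{1}{12} + 0\right) - 21644 = \left(-11\right) \frac{1}{12} - 21644 = - \frac{11}{12} - 21644 = - \frac{259739}{12}$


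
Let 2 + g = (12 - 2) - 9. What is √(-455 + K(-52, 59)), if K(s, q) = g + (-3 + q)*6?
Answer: 2*I*√30 ≈ 10.954*I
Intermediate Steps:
g = -1 (g = -2 + ((12 - 2) - 9) = -2 + (10 - 9) = -2 + 1 = -1)
K(s, q) = -19 + 6*q (K(s, q) = -1 + (-3 + q)*6 = -1 + (-18 + 6*q) = -19 + 6*q)
√(-455 + K(-52, 59)) = √(-455 + (-19 + 6*59)) = √(-455 + (-19 + 354)) = √(-455 + 335) = √(-120) = 2*I*√30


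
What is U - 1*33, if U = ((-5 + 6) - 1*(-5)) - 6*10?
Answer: -87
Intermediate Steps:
U = -54 (U = (1 + 5) - 60 = 6 - 60 = -54)
U - 1*33 = -54 - 1*33 = -54 - 33 = -87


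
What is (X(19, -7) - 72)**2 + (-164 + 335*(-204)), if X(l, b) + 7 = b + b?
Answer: -59855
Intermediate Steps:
X(l, b) = -7 + 2*b (X(l, b) = -7 + (b + b) = -7 + 2*b)
(X(19, -7) - 72)**2 + (-164 + 335*(-204)) = ((-7 + 2*(-7)) - 72)**2 + (-164 + 335*(-204)) = ((-7 - 14) - 72)**2 + (-164 - 68340) = (-21 - 72)**2 - 68504 = (-93)**2 - 68504 = 8649 - 68504 = -59855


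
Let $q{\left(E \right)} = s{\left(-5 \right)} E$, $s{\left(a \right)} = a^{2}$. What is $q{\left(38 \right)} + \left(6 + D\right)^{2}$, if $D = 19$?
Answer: $1575$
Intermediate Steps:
$q{\left(E \right)} = 25 E$ ($q{\left(E \right)} = \left(-5\right)^{2} E = 25 E$)
$q{\left(38 \right)} + \left(6 + D\right)^{2} = 25 \cdot 38 + \left(6 + 19\right)^{2} = 950 + 25^{2} = 950 + 625 = 1575$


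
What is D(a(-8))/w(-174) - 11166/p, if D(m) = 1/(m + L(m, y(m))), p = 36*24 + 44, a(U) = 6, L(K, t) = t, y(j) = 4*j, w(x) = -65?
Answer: -2721826/221325 ≈ -12.298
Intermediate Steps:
p = 908 (p = 864 + 44 = 908)
D(m) = 1/(5*m) (D(m) = 1/(m + 4*m) = 1/(5*m))
D(a(-8))/w(-174) - 11166/p = ((⅕)/6)/(-65) - 11166/908 = ((⅕)*(⅙))*(-1/65) - 11166*1/908 = (1/30)*(-1/65) - 5583/454 = -1/1950 - 5583/454 = -2721826/221325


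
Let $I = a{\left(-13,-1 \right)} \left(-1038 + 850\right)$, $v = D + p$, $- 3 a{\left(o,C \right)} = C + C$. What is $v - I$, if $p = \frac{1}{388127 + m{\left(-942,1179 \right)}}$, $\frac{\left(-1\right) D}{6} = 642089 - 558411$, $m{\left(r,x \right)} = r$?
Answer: $- \frac{583034014177}{1161555} \approx -5.0194 \cdot 10^{5}$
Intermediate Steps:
$D = -502068$ ($D = - 6 \left(642089 - 558411\right) = \left(-6\right) 83678 = -502068$)
$p = \frac{1}{387185}$ ($p = \frac{1}{388127 - 942} = \frac{1}{387185} \approx 2.5827 \cdot 10^{-6}$)
$a{\left(o,C \right)} = - \frac{2 C}{3}$ ($a{\left(o,C \right)} = - \frac{C + C}{3} = - \frac{2 C}{3}$)
$v = - \frac{194393198579}{387185}$ ($v = -502068 + \frac{1}{387185} = - \frac{194393198579}{387185} \approx -5.0207 \cdot 10^{5}$)
$I = - \frac{376}{3}$ ($I = \left(- \frac{2}{3}\right) \left(-1\right) \left(-1038 + 850\right) = \frac{2}{3} \left(-188\right) = - \frac{376}{3} \approx -125.33$)
$v - I = - \frac{194393198579}{387185} - - \frac{376}{3} = - \frac{194393198579}{387185} + \frac{376}{3} = - \frac{583034014177}{1161555}$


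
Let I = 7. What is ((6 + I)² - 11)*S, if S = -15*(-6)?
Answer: 14220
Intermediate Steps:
S = 90
((6 + I)² - 11)*S = ((6 + 7)² - 11)*90 = (13² - 11)*90 = (169 - 11)*90 = 158*90 = 14220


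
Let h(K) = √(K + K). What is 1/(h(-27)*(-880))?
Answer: I*√6/15840 ≈ 0.00015464*I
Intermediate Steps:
h(K) = √2*√K (h(K) = √(2*K) = √2*√K)
1/(h(-27)*(-880)) = 1/((√2*√(-27))*(-880)) = -1/880/(√2*(3*I*√3)) = -1/880/(3*I*√6) = -I*√6/18*(-1/880) = I*√6/15840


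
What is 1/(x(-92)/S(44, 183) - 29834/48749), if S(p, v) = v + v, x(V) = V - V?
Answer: -48749/29834 ≈ -1.6340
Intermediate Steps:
x(V) = 0
S(p, v) = 2*v
1/(x(-92)/S(44, 183) - 29834/48749) = 1/(0/((2*183)) - 29834/48749) = 1/(0/366 - 29834*1/48749) = 1/(0*(1/366) - 29834/48749) = 1/(0 - 29834/48749) = 1/(-29834/48749) = -48749/29834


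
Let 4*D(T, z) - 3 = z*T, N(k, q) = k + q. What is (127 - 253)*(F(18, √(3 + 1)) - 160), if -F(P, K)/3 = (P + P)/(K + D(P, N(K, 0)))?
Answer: 1001952/47 ≈ 21318.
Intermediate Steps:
D(T, z) = ¾ + T*z/4 (D(T, z) = ¾ + (z*T)/4 = ¾ + (T*z)/4 = ¾ + T*z/4)
F(P, K) = -6*P/(¾ + K + K*P/4) (F(P, K) = -3*(P + P)/(K + (¾ + P*(K + 0)/4)) = -3*2*P/(K + (¾ + P*K/4)) = -3*2*P/(K + (¾ + K*P/4)) = -3*2*P/(¾ + K + K*P/4) = -6*P/(¾ + K + K*P/4))
(127 - 253)*(F(18, √(3 + 1)) - 160) = (127 - 253)*(-24*18/(3 + 4*√(3 + 1) + √(3 + 1)*18) - 160) = -126*(-24*18/(3 + 4*√4 + √4*18) - 160) = -126*(-24*18/(3 + 4*2 + 2*18) - 160) = -126*(-24*18/(3 + 8 + 36) - 160) = -126*(-24*18/47 - 160) = -126*(-24*18*1/47 - 160) = -126*(-432/47 - 160) = -126*(-7952/47) = 1001952/47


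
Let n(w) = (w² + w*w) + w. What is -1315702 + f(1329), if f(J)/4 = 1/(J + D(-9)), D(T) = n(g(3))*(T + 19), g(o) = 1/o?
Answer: -15802896686/12011 ≈ -1.3157e+6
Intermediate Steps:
n(w) = w + 2*w² (n(w) = (w² + w²) + w = 2*w² + w = w + 2*w²)
D(T) = 95/9 + 5*T/9 (D(T) = ((1 + 2/3)/3)*(T + 19) = ((1 + 2*(⅓))/3)*(19 + T) = ((1 + ⅔)/3)*(19 + T) = ((⅓)*(5/3))*(19 + T) = 5*(19 + T)/9 = 95/9 + 5*T/9)
f(J) = 4/(50/9 + J) (f(J) = 4/(J + (95/9 + (5/9)*(-9))) = 4/(J + (95/9 - 5)) = 4/(J + 50/9) = 4/(50/9 + J))
-1315702 + f(1329) = -1315702 + 36/(50 + 9*1329) = -1315702 + 36/(50 + 11961) = -1315702 + 36/12011 = -15802896686/12011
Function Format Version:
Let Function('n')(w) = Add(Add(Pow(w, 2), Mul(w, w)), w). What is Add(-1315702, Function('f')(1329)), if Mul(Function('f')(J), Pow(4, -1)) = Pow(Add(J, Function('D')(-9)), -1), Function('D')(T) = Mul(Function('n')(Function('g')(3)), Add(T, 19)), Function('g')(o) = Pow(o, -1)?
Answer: Rational(-15802896686, 12011) ≈ -1.3157e+6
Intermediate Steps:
Function('n')(w) = Add(w, Mul(2, Pow(w, 2))) (Function('n')(w) = Add(Add(Pow(w, 2), Pow(w, 2)), w) = Add(Mul(2, Pow(w, 2)), w) = Add(w, Mul(2, Pow(w, 2))))
Function('D')(T) = Add(Rational(95, 9), Mul(Rational(5, 9), T)) (Function('D')(T) = Mul(Mul(Pow(3, -1), Add(1, Mul(2, Pow(3, -1)))), Add(T, 19)) = Mul(Mul(Rational(1, 3), Add(1, Mul(2, Rational(1, 3)))), Add(19, T)) = Mul(Mul(Rational(1, 3), Add(1, Rational(2, 3))), Add(19, T)) = Mul(Mul(Rational(1, 3), Rational(5, 3)), Add(19, T)) = Mul(Rational(5, 9), Add(19, T)) = Add(Rational(95, 9), Mul(Rational(5, 9), T)))
Function('f')(J) = Mul(4, Pow(Add(Rational(50, 9), J), -1)) (Function('f')(J) = Mul(4, Pow(Add(J, Add(Rational(95, 9), Mul(Rational(5, 9), -9))), -1)) = Mul(4, Pow(Add(J, Add(Rational(95, 9), -5)), -1)) = Mul(4, Pow(Add(J, Rational(50, 9)), -1)) = Mul(4, Pow(Add(Rational(50, 9), J), -1)))
Add(-1315702, Function('f')(1329)) = Add(-1315702, Mul(36, Pow(Add(50, Mul(9, 1329)), -1))) = Add(-1315702, Mul(36, Pow(Add(50, 11961), -1))) = Add(-1315702, Mul(36, Pow(12011, -1))) = Add(-1315702, Mul(36, Rational(1, 12011))) = Add(-1315702, Rational(36, 12011)) = Rational(-15802896686, 12011)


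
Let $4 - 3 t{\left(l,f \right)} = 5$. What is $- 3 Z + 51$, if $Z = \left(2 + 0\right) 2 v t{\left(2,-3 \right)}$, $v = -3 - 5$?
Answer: $19$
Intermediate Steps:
$v = -8$
$t{\left(l,f \right)} = - \frac{1}{3}$ ($t{\left(l,f \right)} = \frac{4}{3} - \frac{5}{3} = - \frac{1}{3}$)
$Z = \frac{32}{3}$ ($Z = \left(2 + 0\right) 2 \left(-8\right) \left(- \frac{1}{3}\right) = 2 \cdot 2 \left(-8\right) \left(- \frac{1}{3}\right) = 4 \left(-8\right) \left(- \frac{1}{3}\right) = \left(-32\right) \left(- \frac{1}{3}\right) = \frac{32}{3} \approx 10.667$)
$- 3 Z + 51 = \left(-3\right) \frac{32}{3} + 51 = -32 + 51 = 19$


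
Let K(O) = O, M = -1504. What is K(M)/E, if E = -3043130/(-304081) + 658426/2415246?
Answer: -552291675032352/3775061198243 ≈ -146.30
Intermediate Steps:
E = 3775061198243/367215209463 (E = -3043130*(-1/304081) + 658426*(1/2415246) = 3043130/304081 + 329213/1207623 = 3775061198243/367215209463 ≈ 10.280)
K(M)/E = -1504/3775061198243/367215209463 = -1504*367215209463/3775061198243 = -552291675032352/3775061198243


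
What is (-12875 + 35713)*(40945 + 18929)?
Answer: 1367402412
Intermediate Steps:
(-12875 + 35713)*(40945 + 18929) = 22838*59874 = 1367402412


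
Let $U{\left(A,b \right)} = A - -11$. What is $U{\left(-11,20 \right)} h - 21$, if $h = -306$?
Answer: $-21$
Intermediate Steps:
$U{\left(A,b \right)} = 11 + A$ ($U{\left(A,b \right)} = A + 11 = 11 + A$)
$U{\left(-11,20 \right)} h - 21 = \left(11 - 11\right) \left(-306\right) - 21 = 0 \left(-306\right) - 21 = 0 - 21 = -21$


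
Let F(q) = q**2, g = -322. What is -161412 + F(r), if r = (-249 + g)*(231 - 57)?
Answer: 9871055904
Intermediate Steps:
r = -99354 (r = (-249 - 322)*(231 - 57) = -571*174 = -99354)
-161412 + F(r) = -161412 + (-99354)**2 = -161412 + 9871217316 = 9871055904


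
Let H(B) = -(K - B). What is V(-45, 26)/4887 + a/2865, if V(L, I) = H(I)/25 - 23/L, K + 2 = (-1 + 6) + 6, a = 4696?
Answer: 344291468/210018825 ≈ 1.6393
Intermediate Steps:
K = 9 (K = -2 + ((-1 + 6) + 6) = -2 + (5 + 6) = -2 + 11 = 9)
H(B) = -9 + B (H(B) = -(9 - B) = -9 + B)
V(L, I) = -9/25 - 23/L + I/25 (V(L, I) = (-9 + I)/25 - 23/L = (-9 + I)*(1/25) - 23/L = (-9/25 + I/25) - 23/L = -9/25 - 23/L + I/25)
V(-45, 26)/4887 + a/2865 = ((1/25)*(-575 - 45*(-9 + 26))/(-45))/4887 + 4696/2865 = ((1/25)*(-1/45)*(-575 - 45*17))*(1/4887) + 4696*(1/2865) = ((1/25)*(-1/45)*(-575 - 765))*(1/4887) + 4696/2865 = ((1/25)*(-1/45)*(-1340))*(1/4887) + 4696/2865 = (268/225)*(1/4887) + 4696/2865 = 268/1099575 + 4696/2865 = 344291468/210018825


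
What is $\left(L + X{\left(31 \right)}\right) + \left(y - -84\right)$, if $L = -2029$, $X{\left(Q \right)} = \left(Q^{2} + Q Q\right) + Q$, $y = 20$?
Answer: $28$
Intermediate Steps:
$X{\left(Q \right)} = Q + 2 Q^{2}$ ($X{\left(Q \right)} = \left(Q^{2} + Q^{2}\right) + Q = 2 Q^{2} + Q = Q + 2 Q^{2}$)
$\left(L + X{\left(31 \right)}\right) + \left(y - -84\right) = \left(-2029 + 31 \left(1 + 2 \cdot 31\right)\right) + \left(20 - -84\right) = \left(-2029 + 31 \left(1 + 62\right)\right) + \left(20 + 84\right) = \left(-2029 + 31 \cdot 63\right) + 104 = \left(-2029 + 1953\right) + 104 = -76 + 104 = 28$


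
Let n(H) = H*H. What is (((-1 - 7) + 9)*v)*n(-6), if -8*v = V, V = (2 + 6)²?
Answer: -288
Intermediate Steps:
n(H) = H²
V = 64 (V = 8² = 64)
v = -8 (v = -⅛*64 = -8)
(((-1 - 7) + 9)*v)*n(-6) = (((-1 - 7) + 9)*(-8))*(-6)² = ((-8 + 9)*(-8))*36 = (1*(-8))*36 = -8*36 = -288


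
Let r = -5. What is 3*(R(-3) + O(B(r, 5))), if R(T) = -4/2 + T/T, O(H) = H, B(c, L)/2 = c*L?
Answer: -153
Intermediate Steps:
B(c, L) = 2*L*c (B(c, L) = 2*(c*L) = 2*(L*c) = 2*L*c)
R(T) = -1 (R(T) = -4*½ + 1 = -2 + 1 = -1)
3*(R(-3) + O(B(r, 5))) = 3*(-1 + 2*5*(-5)) = 3*(-1 - 50) = 3*(-51) = -153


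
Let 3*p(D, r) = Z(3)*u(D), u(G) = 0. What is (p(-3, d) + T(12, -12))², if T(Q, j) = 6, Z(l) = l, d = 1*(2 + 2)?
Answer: 36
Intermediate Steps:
d = 4 (d = 1*4 = 4)
p(D, r) = 0 (p(D, r) = (3*0)/3 = (⅓)*0 = 0)
(p(-3, d) + T(12, -12))² = (0 + 6)² = 6² = 36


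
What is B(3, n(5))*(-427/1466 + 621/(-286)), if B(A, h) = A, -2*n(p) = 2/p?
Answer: -774381/104819 ≈ -7.3878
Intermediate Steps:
n(p) = -1/p
B(3, n(5))*(-427/1466 + 621/(-286)) = 3*(-427/1466 + 621/(-286)) = 3*(-427*1/1466 + 621*(-1/286)) = 3*(-427/1466 - 621/286) = 3*(-258127/104819) = -774381/104819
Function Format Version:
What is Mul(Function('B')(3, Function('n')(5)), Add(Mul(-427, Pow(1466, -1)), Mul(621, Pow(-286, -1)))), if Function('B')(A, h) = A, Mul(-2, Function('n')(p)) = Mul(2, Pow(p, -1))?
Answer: Rational(-774381, 104819) ≈ -7.3878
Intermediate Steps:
Function('n')(p) = Mul(-1, Pow(p, -1)) (Function('n')(p) = Mul(Rational(-1, 2), Mul(2, Pow(p, -1))) = Mul(-1, Pow(p, -1)))
Mul(Function('B')(3, Function('n')(5)), Add(Mul(-427, Pow(1466, -1)), Mul(621, Pow(-286, -1)))) = Mul(3, Add(Mul(-427, Pow(1466, -1)), Mul(621, Pow(-286, -1)))) = Mul(3, Add(Mul(-427, Rational(1, 1466)), Mul(621, Rational(-1, 286)))) = Mul(3, Add(Rational(-427, 1466), Rational(-621, 286))) = Mul(3, Rational(-258127, 104819)) = Rational(-774381, 104819)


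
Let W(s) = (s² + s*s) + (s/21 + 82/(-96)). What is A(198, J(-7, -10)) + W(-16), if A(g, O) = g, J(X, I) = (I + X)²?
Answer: 79339/112 ≈ 708.38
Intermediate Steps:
W(s) = -41/48 + 2*s² + s/21 (W(s) = (s² + s²) + (s*(1/21) + 82*(-1/96)) = 2*s² + (s/21 - 41/48) = 2*s² + (-41/48 + s/21) = -41/48 + 2*s² + s/21)
A(198, J(-7, -10)) + W(-16) = 198 + (-41/48 + 2*(-16)² + (1/21)*(-16)) = 198 + (-41/48 + 2*256 - 16/21) = 198 + (-41/48 + 512 - 16/21) = 198 + 57163/112 = 79339/112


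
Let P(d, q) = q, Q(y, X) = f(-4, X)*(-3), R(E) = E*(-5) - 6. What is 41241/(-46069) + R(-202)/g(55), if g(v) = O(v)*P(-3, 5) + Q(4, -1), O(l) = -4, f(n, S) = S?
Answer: -46954373/783173 ≈ -59.954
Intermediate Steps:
R(E) = -6 - 5*E (R(E) = -5*E - 6 = -6 - 5*E)
Q(y, X) = -3*X (Q(y, X) = X*(-3) = -3*X)
g(v) = -17 (g(v) = -4*5 - 3*(-1) = -20 + 3 = -17)
41241/(-46069) + R(-202)/g(55) = 41241/(-46069) + (-6 - 5*(-202))/(-17) = 41241*(-1/46069) + (-6 + 1010)*(-1/17) = -41241/46069 + 1004*(-1/17) = -41241/46069 - 1004/17 = -46954373/783173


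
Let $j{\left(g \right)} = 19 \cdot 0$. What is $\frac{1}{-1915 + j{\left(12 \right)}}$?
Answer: $- \frac{1}{1915} \approx -0.00052219$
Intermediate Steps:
$j{\left(g \right)} = 0$
$\frac{1}{-1915 + j{\left(12 \right)}} = \frac{1}{-1915 + 0} = \frac{1}{-1915} = - \frac{1}{1915}$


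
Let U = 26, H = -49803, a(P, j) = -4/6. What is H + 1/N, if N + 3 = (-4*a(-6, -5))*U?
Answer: -9910794/199 ≈ -49803.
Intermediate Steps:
a(P, j) = -⅔ (a(P, j) = -4*⅙ = -⅔)
N = 199/3 (N = -3 - 4*(-⅔)*26 = -3 + (8/3)*26 = -3 + 208/3 = 199/3 ≈ 66.333)
H + 1/N = -49803 + 1/(199/3) = -49803 + 3/199 = -9910794/199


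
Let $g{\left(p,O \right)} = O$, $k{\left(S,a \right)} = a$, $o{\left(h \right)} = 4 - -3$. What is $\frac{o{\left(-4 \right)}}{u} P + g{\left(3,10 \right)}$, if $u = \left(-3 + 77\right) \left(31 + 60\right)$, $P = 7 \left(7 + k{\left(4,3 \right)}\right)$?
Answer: $\frac{4845}{481} \approx 10.073$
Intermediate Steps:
$o{\left(h \right)} = 7$ ($o{\left(h \right)} = 4 + 3 = 7$)
$P = 70$ ($P = 7 \left(7 + 3\right) = 7 \cdot 10 = 70$)
$u = 6734$ ($u = 74 \cdot 91 = 6734$)
$\frac{o{\left(-4 \right)}}{u} P + g{\left(3,10 \right)} = \frac{7}{6734} \cdot 70 + 10 = 7 \cdot \frac{1}{6734} \cdot 70 + 10 = \frac{1}{962} \cdot 70 + 10 = \frac{35}{481} + 10 = \frac{4845}{481}$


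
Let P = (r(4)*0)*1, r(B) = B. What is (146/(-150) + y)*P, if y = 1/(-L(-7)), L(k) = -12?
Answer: 0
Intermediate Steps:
P = 0 (P = (4*0)*1 = 0*1 = 0)
y = 1/12 (y = 1/(-1*(-12)) = 1/12 ≈ 0.083333)
(146/(-150) + y)*P = (146/(-150) + 1/12)*0 = (146*(-1/150) + 1/12)*0 = (-73/75 + 1/12)*0 = -89/100*0 = 0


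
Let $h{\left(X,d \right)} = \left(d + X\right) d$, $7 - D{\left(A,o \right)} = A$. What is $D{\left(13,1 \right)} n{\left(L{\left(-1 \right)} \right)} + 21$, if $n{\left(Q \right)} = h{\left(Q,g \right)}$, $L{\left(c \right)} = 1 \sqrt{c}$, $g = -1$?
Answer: $15 + 6 i \approx 15.0 + 6.0 i$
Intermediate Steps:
$D{\left(A,o \right)} = 7 - A$
$h{\left(X,d \right)} = d \left(X + d\right)$ ($h{\left(X,d \right)} = \left(X + d\right) d = d \left(X + d\right)$)
$L{\left(c \right)} = \sqrt{c}$
$n{\left(Q \right)} = 1 - Q$ ($n{\left(Q \right)} = - (Q - 1) = - (-1 + Q) = 1 - Q$)
$D{\left(13,1 \right)} n{\left(L{\left(-1 \right)} \right)} + 21 = \left(7 - 13\right) \left(1 - \sqrt{-1}\right) + 21 = \left(7 - 13\right) \left(1 - i\right) + 21 = - 6 \left(1 - i\right) + 21 = \left(-6 + 6 i\right) + 21 = 15 + 6 i$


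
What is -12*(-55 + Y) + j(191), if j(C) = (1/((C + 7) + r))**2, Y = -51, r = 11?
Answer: 55562233/43681 ≈ 1272.0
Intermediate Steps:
j(C) = (18 + C)**(-2) (j(C) = (1/((C + 7) + 11))**2 = (1/((7 + C) + 11))**2 = (1/(18 + C))**2 = (18 + C)**(-2))
-12*(-55 + Y) + j(191) = -12*(-55 - 51) + (18 + 191)**(-2) = -12*(-106) + 209**(-2) = 1272 + 1/43681 = 55562233/43681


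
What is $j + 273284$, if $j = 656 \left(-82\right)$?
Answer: $219492$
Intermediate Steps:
$j = -53792$
$j + 273284 = -53792 + 273284 = 219492$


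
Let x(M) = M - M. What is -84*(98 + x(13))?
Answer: -8232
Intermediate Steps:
x(M) = 0
-84*(98 + x(13)) = -84*(98 + 0) = -84*98 = -8232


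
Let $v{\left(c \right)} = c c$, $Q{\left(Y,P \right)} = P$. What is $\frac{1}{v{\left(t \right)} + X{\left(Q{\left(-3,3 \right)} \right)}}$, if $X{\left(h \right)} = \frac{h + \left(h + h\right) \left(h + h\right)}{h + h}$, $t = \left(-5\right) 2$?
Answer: $\frac{2}{213} \approx 0.0093897$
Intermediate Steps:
$t = -10$
$v{\left(c \right)} = c^{2}$
$X{\left(h \right)} = \frac{h + 4 h^{2}}{2 h}$ ($X{\left(h \right)} = \frac{h + 2 h 2 h}{2 h} = \left(h + 4 h^{2}\right) \frac{1}{2 h} = \frac{h + 4 h^{2}}{2 h}$)
$\frac{1}{v{\left(t \right)} + X{\left(Q{\left(-3,3 \right)} \right)}} = \frac{1}{\left(-10\right)^{2} + \left(\frac{1}{2} + 2 \cdot 3\right)} = \frac{1}{100 + \left(\frac{1}{2} + 6\right)} = \frac{1}{100 + \frac{13}{2}} = \frac{1}{\frac{213}{2}} = \frac{2}{213}$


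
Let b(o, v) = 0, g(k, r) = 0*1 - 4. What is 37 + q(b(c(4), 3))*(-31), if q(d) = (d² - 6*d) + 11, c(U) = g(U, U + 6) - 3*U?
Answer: -304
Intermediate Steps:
g(k, r) = -4 (g(k, r) = 0 - 4 = -4)
c(U) = -4 - 3*U
q(d) = 11 + d² - 6*d
37 + q(b(c(4), 3))*(-31) = 37 + (11 + 0² - 6*0)*(-31) = 37 + (11 + 0 + 0)*(-31) = 37 + 11*(-31) = 37 - 341 = -304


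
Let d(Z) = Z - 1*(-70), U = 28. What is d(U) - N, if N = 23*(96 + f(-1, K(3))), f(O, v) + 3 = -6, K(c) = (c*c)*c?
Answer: -1903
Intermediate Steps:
K(c) = c³ (K(c) = c²*c = c³)
f(O, v) = -9 (f(O, v) = -3 - 6 = -9)
d(Z) = 70 + Z (d(Z) = Z + 70 = 70 + Z)
N = 2001 (N = 23*(96 - 9) = 23*87 = 2001)
d(U) - N = (70 + 28) - 1*2001 = 98 - 2001 = -1903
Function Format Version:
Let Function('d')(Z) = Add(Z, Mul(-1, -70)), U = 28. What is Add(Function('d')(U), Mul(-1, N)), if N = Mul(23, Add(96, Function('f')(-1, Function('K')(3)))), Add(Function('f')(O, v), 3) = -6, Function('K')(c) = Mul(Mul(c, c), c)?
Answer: -1903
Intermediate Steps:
Function('K')(c) = Pow(c, 3) (Function('K')(c) = Mul(Pow(c, 2), c) = Pow(c, 3))
Function('f')(O, v) = -9 (Function('f')(O, v) = Add(-3, -6) = -9)
Function('d')(Z) = Add(70, Z) (Function('d')(Z) = Add(Z, 70) = Add(70, Z))
N = 2001 (N = Mul(23, Add(96, -9)) = Mul(23, 87) = 2001)
Add(Function('d')(U), Mul(-1, N)) = Add(Add(70, 28), Mul(-1, 2001)) = Add(98, -2001) = -1903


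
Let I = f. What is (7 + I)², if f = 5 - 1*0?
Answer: 144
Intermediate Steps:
f = 5 (f = 5 + 0 = 5)
I = 5
(7 + I)² = (7 + 5)² = 12² = 144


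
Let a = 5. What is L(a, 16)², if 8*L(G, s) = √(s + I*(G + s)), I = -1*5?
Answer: -89/64 ≈ -1.3906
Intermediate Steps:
I = -5
L(G, s) = √(-5*G - 4*s)/8 (L(G, s) = √(s - 5*(G + s))/8 = √(s + (-5*G - 5*s))/8 = √(-5*G - 4*s)/8)
L(a, 16)² = (√(-5*5 - 4*16)/8)² = (√(-25 - 64)/8)² = (√(-89)/8)² = ((I*√89)/8)² = (I*√89/8)² = -89/64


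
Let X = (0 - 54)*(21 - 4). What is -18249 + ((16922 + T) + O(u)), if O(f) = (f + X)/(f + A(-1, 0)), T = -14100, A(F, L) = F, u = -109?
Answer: -1695943/110 ≈ -15418.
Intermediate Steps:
X = -918 (X = -54*17 = -918)
O(f) = (-918 + f)/(-1 + f) (O(f) = (f - 918)/(f - 1) = (-918 + f)/(-1 + f))
-18249 + ((16922 + T) + O(u)) = -18249 + ((16922 - 14100) + (-918 - 109)/(-1 - 109)) = -18249 + (2822 - 1027/(-110)) = -18249 + (2822 - 1/110*(-1027)) = -18249 + (2822 + 1027/110) = -18249 + 311447/110 = -1695943/110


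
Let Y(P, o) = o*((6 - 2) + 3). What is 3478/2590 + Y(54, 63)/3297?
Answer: 8114/5495 ≈ 1.4766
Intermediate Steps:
Y(P, o) = 7*o (Y(P, o) = o*(4 + 3) = o*7 = 7*o)
3478/2590 + Y(54, 63)/3297 = 3478/2590 + (7*63)/3297 = 3478*(1/2590) + 441*(1/3297) = 47/35 + 21/157 = 8114/5495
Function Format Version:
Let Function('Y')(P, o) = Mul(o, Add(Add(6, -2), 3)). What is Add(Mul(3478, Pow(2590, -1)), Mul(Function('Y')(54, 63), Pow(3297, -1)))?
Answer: Rational(8114, 5495) ≈ 1.4766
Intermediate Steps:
Function('Y')(P, o) = Mul(7, o) (Function('Y')(P, o) = Mul(o, Add(4, 3)) = Mul(o, 7) = Mul(7, o))
Add(Mul(3478, Pow(2590, -1)), Mul(Function('Y')(54, 63), Pow(3297, -1))) = Add(Mul(3478, Pow(2590, -1)), Mul(Mul(7, 63), Pow(3297, -1))) = Add(Mul(3478, Rational(1, 2590)), Mul(441, Rational(1, 3297))) = Add(Rational(47, 35), Rational(21, 157)) = Rational(8114, 5495)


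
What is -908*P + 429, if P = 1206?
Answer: -1094619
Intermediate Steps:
-908*P + 429 = -908*1206 + 429 = -1095048 + 429 = -1094619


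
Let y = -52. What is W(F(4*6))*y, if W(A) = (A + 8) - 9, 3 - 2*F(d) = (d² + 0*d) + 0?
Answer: 14950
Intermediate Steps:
F(d) = 3/2 - d²/2 (F(d) = 3/2 - ((d² + 0*d) + 0)/2 = 3/2 - ((d² + 0) + 0)/2 = 3/2 - (d² + 0)/2 = 3/2 - d²/2)
W(A) = -1 + A (W(A) = (8 + A) - 9 = -1 + A)
W(F(4*6))*y = (-1 + (3/2 - (4*6)²/2))*(-52) = (-1 + (3/2 - ½*24²))*(-52) = (-1 + (3/2 - ½*576))*(-52) = (-1 + (3/2 - 288))*(-52) = (-1 - 573/2)*(-52) = -575/2*(-52) = 14950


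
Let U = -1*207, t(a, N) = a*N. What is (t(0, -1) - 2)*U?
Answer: 414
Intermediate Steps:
t(a, N) = N*a
U = -207
(t(0, -1) - 2)*U = (-1*0 - 2)*(-207) = (0 - 2)*(-207) = -2*(-207) = 414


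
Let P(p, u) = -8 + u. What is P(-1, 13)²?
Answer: 25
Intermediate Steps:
P(-1, 13)² = (-8 + 13)² = 5² = 25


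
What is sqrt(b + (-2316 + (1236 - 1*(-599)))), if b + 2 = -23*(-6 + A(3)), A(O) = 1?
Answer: 4*I*sqrt(23) ≈ 19.183*I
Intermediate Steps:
b = 113 (b = -2 - 23*(-6 + 1) = -2 - 23*(-5) = -2 + 115 = 113)
sqrt(b + (-2316 + (1236 - 1*(-599)))) = sqrt(113 + (-2316 + (1236 - 1*(-599)))) = sqrt(113 + (-2316 + (1236 + 599))) = sqrt(113 + (-2316 + 1835)) = sqrt(113 - 481) = sqrt(-368) = 4*I*sqrt(23)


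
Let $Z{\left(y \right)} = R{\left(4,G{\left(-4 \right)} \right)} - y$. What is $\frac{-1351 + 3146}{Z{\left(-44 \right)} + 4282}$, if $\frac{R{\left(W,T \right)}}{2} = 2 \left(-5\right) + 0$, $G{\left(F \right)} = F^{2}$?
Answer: $\frac{1795}{4306} \approx 0.41686$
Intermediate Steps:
$R{\left(W,T \right)} = -20$ ($R{\left(W,T \right)} = 2 \left(2 \left(-5\right) + 0\right) = 2 \left(-10 + 0\right) = 2 \left(-10\right) = -20$)
$Z{\left(y \right)} = -20 - y$
$\frac{-1351 + 3146}{Z{\left(-44 \right)} + 4282} = \frac{-1351 + 3146}{\left(-20 - -44\right) + 4282} = \frac{1795}{\left(-20 + 44\right) + 4282} = \frac{1795}{24 + 4282} = \frac{1795}{4306}$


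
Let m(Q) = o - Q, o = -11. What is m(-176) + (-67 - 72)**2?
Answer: 19486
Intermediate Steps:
m(Q) = -11 - Q
m(-176) + (-67 - 72)**2 = (-11 - 1*(-176)) + (-67 - 72)**2 = (-11 + 176) + (-139)**2 = 165 + 19321 = 19486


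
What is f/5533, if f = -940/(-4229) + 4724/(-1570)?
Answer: -9250998/18368259745 ≈ -0.00050364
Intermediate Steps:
f = -9250998/3319765 (f = -940*(-1/4229) + 4724*(-1/1570) = 940/4229 - 2362/785 = -9250998/3319765 ≈ -2.7866)
f/5533 = -9250998/3319765/5533 = -9250998/3319765*1/5533 = -9250998/18368259745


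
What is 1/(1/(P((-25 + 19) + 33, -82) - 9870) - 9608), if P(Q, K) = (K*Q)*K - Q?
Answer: -171651/1649222807 ≈ -0.00010408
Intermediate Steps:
P(Q, K) = -Q + Q*K² (P(Q, K) = Q*K² - Q = -Q + Q*K²)
1/(1/(P((-25 + 19) + 33, -82) - 9870) - 9608) = 1/(1/(((-25 + 19) + 33)*(-1 + (-82)²) - 9870) - 9608) = 1/(1/((-6 + 33)*(-1 + 6724) - 9870) - 9608) = 1/(1/(27*6723 - 9870) - 9608) = 1/(1/(181521 - 9870) - 9608) = 1/(1/171651 - 9608) = 1/(-1649222807/171651) = -171651/1649222807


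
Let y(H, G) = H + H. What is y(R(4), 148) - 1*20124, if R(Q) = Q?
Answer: -20116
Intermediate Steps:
y(H, G) = 2*H
y(R(4), 148) - 1*20124 = 2*4 - 1*20124 = 8 - 20124 = -20116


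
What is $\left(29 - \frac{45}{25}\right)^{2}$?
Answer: $\frac{18496}{25} \approx 739.84$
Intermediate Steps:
$\left(29 - \frac{45}{25}\right)^{2} = \left(29 - 45 \cdot \frac{1}{25}\right)^{2} = \left(29 - \frac{9}{5}\right)^{2} = \left(\frac{136}{5}\right)^{2} = \frac{18496}{25}$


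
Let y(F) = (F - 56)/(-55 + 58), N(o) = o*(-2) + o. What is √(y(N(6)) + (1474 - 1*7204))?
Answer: 2*I*√12939/3 ≈ 75.833*I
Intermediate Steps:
N(o) = -o (N(o) = -2*o + o = -o)
y(F) = -56/3 + F/3 (y(F) = (-56 + F)/3 = (-56 + F)*(⅓) = -56/3 + F/3)
√(y(N(6)) + (1474 - 1*7204)) = √((-56/3 + (-1*6)/3) + (1474 - 1*7204)) = √((-56/3 + (⅓)*(-6)) + (1474 - 7204)) = √((-56/3 - 2) - 5730) = √(-62/3 - 5730) = √(-17252/3) = 2*I*√12939/3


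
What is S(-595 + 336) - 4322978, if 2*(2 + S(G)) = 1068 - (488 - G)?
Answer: -8645639/2 ≈ -4.3228e+6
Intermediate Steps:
S(G) = 288 + G/2 (S(G) = -2 + (1068 - (488 - G))/2 = -2 + (1068 + (-488 + G))/2 = -2 + (580 + G)/2 = -2 + (290 + G/2) = 288 + G/2)
S(-595 + 336) - 4322978 = (288 + (-595 + 336)/2) - 4322978 = (288 + (1/2)*(-259)) - 4322978 = (288 - 259/2) - 4322978 = 317/2 - 4322978 = -8645639/2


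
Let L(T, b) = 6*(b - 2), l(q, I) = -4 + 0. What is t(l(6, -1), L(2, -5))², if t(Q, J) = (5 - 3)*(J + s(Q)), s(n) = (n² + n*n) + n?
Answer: 784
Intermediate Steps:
s(n) = n + 2*n² (s(n) = (n² + n²) + n = 2*n² + n = n + 2*n²)
l(q, I) = -4
L(T, b) = -12 + 6*b (L(T, b) = 6*(-2 + b) = -12 + 6*b)
t(Q, J) = 2*J + 2*Q*(1 + 2*Q) (t(Q, J) = (5 - 3)*(J + Q*(1 + 2*Q)) = 2*(J + Q*(1 + 2*Q)) = 2*J + 2*Q*(1 + 2*Q))
t(l(6, -1), L(2, -5))² = (2*(-12 + 6*(-5)) + 2*(-4)*(1 + 2*(-4)))² = (2*(-12 - 30) + 2*(-4)*(1 - 8))² = (2*(-42) + 2*(-4)*(-7))² = (-84 + 56)² = (-28)² = 784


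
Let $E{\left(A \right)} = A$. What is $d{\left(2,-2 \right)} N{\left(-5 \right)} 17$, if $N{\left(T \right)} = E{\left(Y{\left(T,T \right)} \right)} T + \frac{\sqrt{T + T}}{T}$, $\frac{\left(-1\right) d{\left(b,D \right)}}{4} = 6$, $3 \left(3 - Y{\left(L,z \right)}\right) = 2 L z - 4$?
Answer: $-25160 + \frac{408 i \sqrt{10}}{5} \approx -25160.0 + 258.04 i$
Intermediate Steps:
$Y{\left(L,z \right)} = \frac{13}{3} - \frac{2 L z}{3}$ ($Y{\left(L,z \right)} = 3 - \frac{2 L z - 4}{3} = 3 - \frac{-4 + 2 L z}{3} = 3 - \left(- \frac{4}{3} + \frac{2 L z}{3}\right) = \frac{13}{3} - \frac{2 L z}{3}$)
$d{\left(b,D \right)} = -24$ ($d{\left(b,D \right)} = \left(-4\right) 6 = -24$)
$N{\left(T \right)} = T \left(\frac{13}{3} - \frac{2 T^{2}}{3}\right) + \frac{\sqrt{2}}{\sqrt{T}}$ ($N{\left(T \right)} = \left(\frac{13}{3} - \frac{2 T T}{3}\right) T + \frac{\sqrt{T + T}}{T} = \left(\frac{13}{3} - \frac{2 T^{2}}{3}\right) T + \frac{\sqrt{2 T}}{T} = T \left(\frac{13}{3} - \frac{2 T^{2}}{3}\right) + \frac{\sqrt{2} \sqrt{T}}{T} = T \left(\frac{13}{3} - \frac{2 T^{2}}{3}\right) + \frac{\sqrt{2}}{\sqrt{T}}$)
$d{\left(2,-2 \right)} N{\left(-5 \right)} 17 = - 24 \left(- \frac{2 \left(-5\right)^{3}}{3} + \frac{13}{3} \left(-5\right) + \frac{\sqrt{2}}{i \sqrt{5}}\right) 17 = - 24 \left(\left(- \frac{2}{3}\right) \left(-125\right) - \frac{65}{3} + \sqrt{2} \left(- \frac{i \sqrt{5}}{5}\right)\right) 17 = - 24 \left(\frac{250}{3} - \frac{65}{3} - \frac{i \sqrt{10}}{5}\right) 17 = - 24 \left(\frac{185}{3} - \frac{i \sqrt{10}}{5}\right) 17 = \left(-1480 + \frac{24 i \sqrt{10}}{5}\right) 17 = -25160 + \frac{408 i \sqrt{10}}{5}$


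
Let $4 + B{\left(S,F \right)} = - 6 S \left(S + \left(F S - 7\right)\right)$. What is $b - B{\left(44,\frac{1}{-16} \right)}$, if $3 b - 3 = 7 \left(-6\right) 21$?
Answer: $8753$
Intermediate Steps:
$B{\left(S,F \right)} = -4 - 6 S \left(-7 + S + F S\right)$ ($B{\left(S,F \right)} = -4 + - 6 S \left(S + \left(F S - 7\right)\right) = -4 + - 6 S \left(S + \left(-7 + F S\right)\right) = -4 + - 6 S \left(-7 + S + F S\right) = -4 - 6 S \left(-7 + S + F S\right)$)
$b = -293$ ($b = 1 + \frac{7 \left(-6\right) 21}{3} = 1 + \frac{\left(-42\right) 21}{3} = 1 + \frac{1}{3} \left(-882\right) = 1 - 294 = -293$)
$b - B{\left(44,\frac{1}{-16} \right)} = -293 - \left(-4 - 6 \cdot 44^{2} + 42 \cdot 44 - \frac{6 \cdot 44^{2}}{-16}\right) = -293 - \left(-4 - 11616 + 1848 - \left(- \frac{3}{8}\right) 1936\right) = -293 - \left(-4 - 11616 + 1848 + 726\right) = -293 - -9046 = -293 + 9046 = 8753$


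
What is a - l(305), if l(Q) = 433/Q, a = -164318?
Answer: -50117423/305 ≈ -1.6432e+5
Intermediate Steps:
a - l(305) = -164318 - 433/305 = -50117423/305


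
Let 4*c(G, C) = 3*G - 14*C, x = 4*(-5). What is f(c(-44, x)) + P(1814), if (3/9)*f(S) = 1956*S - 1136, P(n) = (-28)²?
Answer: 214492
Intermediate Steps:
P(n) = 784
x = -20
c(G, C) = -7*C/2 + 3*G/4 (c(G, C) = (3*G - 14*C)/4 = (-14*C + 3*G)/4 = -7*C/2 + 3*G/4)
f(S) = -3408 + 5868*S (f(S) = 3*(1956*S - 1136) = 3*(-1136 + 1956*S) = -3408 + 5868*S)
f(c(-44, x)) + P(1814) = (-3408 + 5868*(-7/2*(-20) + (¾)*(-44))) + 784 = (-3408 + 5868*(70 - 33)) + 784 = (-3408 + 5868*37) + 784 = (-3408 + 217116) + 784 = 213708 + 784 = 214492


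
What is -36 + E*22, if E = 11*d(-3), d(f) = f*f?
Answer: 2142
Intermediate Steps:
d(f) = f**2
E = 99 (E = 11*(-3)**2 = 11*9 = 99)
-36 + E*22 = -36 + 99*22 = -36 + 2178 = 2142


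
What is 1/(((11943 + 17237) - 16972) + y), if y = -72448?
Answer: -1/60240 ≈ -1.6600e-5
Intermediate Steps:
1/(((11943 + 17237) - 16972) + y) = 1/(((11943 + 17237) - 16972) - 72448) = 1/((29180 - 16972) - 72448) = 1/(12208 - 72448) = 1/(-60240) = -1/60240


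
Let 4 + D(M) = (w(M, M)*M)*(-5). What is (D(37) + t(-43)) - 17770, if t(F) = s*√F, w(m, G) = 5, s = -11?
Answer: -18699 - 11*I*√43 ≈ -18699.0 - 72.132*I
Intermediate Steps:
t(F) = -11*√F
D(M) = -4 - 25*M (D(M) = -4 + (5*M)*(-5) = -4 - 25*M)
(D(37) + t(-43)) - 17770 = ((-4 - 25*37) - 11*I*√43) - 17770 = ((-4 - 925) - 11*I*√43) - 17770 = (-929 - 11*I*√43) - 17770 = -18699 - 11*I*√43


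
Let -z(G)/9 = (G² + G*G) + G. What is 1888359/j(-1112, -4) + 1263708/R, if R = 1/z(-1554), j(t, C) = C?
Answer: -219655209142023/4 ≈ -5.4914e+13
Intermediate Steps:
z(G) = -18*G² - 9*G (z(G) = -9*((G² + G*G) + G) = -9*((G² + G²) + G) = -9*(2*G² + G) = -9*(G + 2*G²) = -18*G² - 9*G)
R = -1/43454502 (R = 1/(-9*(-1554)*(1 + 2*(-1554))) = 1/(-9*(-1554)*(1 - 3108)) = 1/(-9*(-1554)*(-3107)) = 1/(-43454502) = -1/43454502 ≈ -2.3013e-8)
1888359/j(-1112, -4) + 1263708/R = 1888359/(-4) + 1263708/(-1/43454502) = 1888359*(-¼) + 1263708*(-43454502) = -1888359/4 - 54913801813416 = -219655209142023/4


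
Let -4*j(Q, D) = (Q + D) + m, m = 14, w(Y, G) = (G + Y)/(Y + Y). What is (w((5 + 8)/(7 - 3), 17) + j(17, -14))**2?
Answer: 3481/2704 ≈ 1.2874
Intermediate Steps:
w(Y, G) = (G + Y)/(2*Y) (w(Y, G) = (G + Y)/((2*Y)) = (G + Y)*(1/(2*Y)) = (G + Y)/(2*Y))
j(Q, D) = -7/2 - D/4 - Q/4 (j(Q, D) = -((Q + D) + 14)/4 = -((D + Q) + 14)/4 = -(14 + D + Q)/4 = -7/2 - D/4 - Q/4)
(w((5 + 8)/(7 - 3), 17) + j(17, -14))**2 = ((17 + (5 + 8)/(7 - 3))/(2*(((5 + 8)/(7 - 3)))) + (-7/2 - 1/4*(-14) - 1/4*17))**2 = ((17 + 13/4)/(2*((13/4))) + (-7/2 + 7/2 - 17/4))**2 = ((17 + 13*(1/4))/(2*((13*(1/4)))) - 17/4)**2 = ((17 + 13/4)/(2*(13/4)) - 17/4)**2 = ((1/2)*(4/13)*(81/4) - 17/4)**2 = (81/26 - 17/4)**2 = (-59/52)**2 = 3481/2704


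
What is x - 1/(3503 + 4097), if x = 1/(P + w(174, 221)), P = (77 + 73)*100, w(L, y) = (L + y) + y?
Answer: -501/7417600 ≈ -6.7542e-5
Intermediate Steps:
w(L, y) = L + 2*y
P = 15000 (P = 150*100 = 15000)
x = 1/15616 (x = 1/(15000 + (174 + 2*221)) = 1/(15000 + (174 + 442)) = 1/(15000 + 616) = 1/15616 ≈ 6.4037e-5)
x - 1/(3503 + 4097) = 1/15616 - 1/(3503 + 4097) = 1/15616 - 1/7600 = -501/7417600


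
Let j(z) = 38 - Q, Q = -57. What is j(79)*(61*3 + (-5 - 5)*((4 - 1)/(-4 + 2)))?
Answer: 18810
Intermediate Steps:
j(z) = 95 (j(z) = 38 - 1*(-57) = 38 + 57 = 95)
j(79)*(61*3 + (-5 - 5)*((4 - 1)/(-4 + 2))) = 95*(61*3 + (-5 - 5)*((4 - 1)/(-4 + 2))) = 95*(183 - 30/(-2)) = 95*(183 - 30*(-1)/2) = 95*(183 - 10*(-3/2)) = 95*(183 + 15) = 95*198 = 18810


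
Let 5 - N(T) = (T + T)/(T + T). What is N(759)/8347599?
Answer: 4/8347599 ≈ 4.7918e-7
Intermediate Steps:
N(T) = 4 (N(T) = 5 - (T + T)/(T + T) = 5 - 2*T/(2*T) = 5 - 2*T*1/(2*T) = 5 - 1*1 = 5 - 1 = 4)
N(759)/8347599 = 4/8347599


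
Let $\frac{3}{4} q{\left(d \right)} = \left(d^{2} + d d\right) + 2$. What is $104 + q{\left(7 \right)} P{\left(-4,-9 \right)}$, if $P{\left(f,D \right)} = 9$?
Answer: $1304$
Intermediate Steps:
$q{\left(d \right)} = \frac{8}{3} + \frac{8 d^{2}}{3}$ ($q{\left(d \right)} = \frac{4 \left(\left(d^{2} + d d\right) + 2\right)}{3} = \frac{4 \left(\left(d^{2} + d^{2}\right) + 2\right)}{3} = \frac{4 \left(2 d^{2} + 2\right)}{3} = \frac{4 \left(2 + 2 d^{2}\right)}{3} = \frac{8}{3} + \frac{8 d^{2}}{3}$)
$104 + q{\left(7 \right)} P{\left(-4,-9 \right)} = 104 + \left(\frac{8}{3} + \frac{8 \cdot 7^{2}}{3}\right) 9 = 104 + \left(\frac{8}{3} + \frac{8}{3} \cdot 49\right) 9 = 104 + \left(\frac{8}{3} + \frac{392}{3}\right) 9 = 104 + \frac{400}{3} \cdot 9 = 104 + 1200 = 1304$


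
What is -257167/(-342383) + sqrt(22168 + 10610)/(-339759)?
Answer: 257167/342383 - sqrt(3642)/113253 ≈ 0.75058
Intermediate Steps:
-257167/(-342383) + sqrt(22168 + 10610)/(-339759) = -257167*(-1/342383) + sqrt(32778)*(-1/339759) = 257167/342383 + (3*sqrt(3642))*(-1/339759) = 257167/342383 - sqrt(3642)/113253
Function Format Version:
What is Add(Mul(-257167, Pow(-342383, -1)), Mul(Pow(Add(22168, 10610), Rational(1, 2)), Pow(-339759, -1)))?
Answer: Add(Rational(257167, 342383), Mul(Rational(-1, 113253), Pow(3642, Rational(1, 2)))) ≈ 0.75058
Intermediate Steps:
Add(Mul(-257167, Pow(-342383, -1)), Mul(Pow(Add(22168, 10610), Rational(1, 2)), Pow(-339759, -1))) = Add(Mul(-257167, Rational(-1, 342383)), Mul(Pow(32778, Rational(1, 2)), Rational(-1, 339759))) = Add(Rational(257167, 342383), Mul(Mul(3, Pow(3642, Rational(1, 2))), Rational(-1, 339759))) = Add(Rational(257167, 342383), Mul(Rational(-1, 113253), Pow(3642, Rational(1, 2))))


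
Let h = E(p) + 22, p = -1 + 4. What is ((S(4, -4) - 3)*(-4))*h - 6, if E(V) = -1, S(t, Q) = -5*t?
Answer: 1926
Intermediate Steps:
p = 3
h = 21 (h = -1 + 22 = 21)
((S(4, -4) - 3)*(-4))*h - 6 = ((-5*4 - 3)*(-4))*21 - 6 = ((-20 - 3)*(-4))*21 - 6 = -23*(-4)*21 - 6 = 92*21 - 6 = 1932 - 6 = 1926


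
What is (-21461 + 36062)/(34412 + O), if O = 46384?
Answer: 4867/26932 ≈ 0.18071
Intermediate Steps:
(-21461 + 36062)/(34412 + O) = (-21461 + 36062)/(34412 + 46384) = 14601/80796 = 14601*(1/80796) = 4867/26932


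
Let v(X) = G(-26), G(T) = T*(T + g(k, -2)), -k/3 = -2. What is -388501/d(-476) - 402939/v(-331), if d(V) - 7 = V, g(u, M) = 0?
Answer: 73648285/317044 ≈ 232.30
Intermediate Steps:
k = 6 (k = -3*(-2) = 6)
d(V) = 7 + V
G(T) = T**2 (G(T) = T*(T + 0) = T*T = T**2)
v(X) = 676 (v(X) = (-26)**2 = 676)
-388501/d(-476) - 402939/v(-331) = -388501/(7 - 476) - 402939/676 = -388501/(-469) - 402939*1/676 = -388501*(-1/469) - 402939/676 = 388501/469 - 402939/676 = 73648285/317044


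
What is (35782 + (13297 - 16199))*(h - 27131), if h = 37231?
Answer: 332088000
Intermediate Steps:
(35782 + (13297 - 16199))*(h - 27131) = (35782 + (13297 - 16199))*(37231 - 27131) = (35782 - 2902)*10100 = 32880*10100 = 332088000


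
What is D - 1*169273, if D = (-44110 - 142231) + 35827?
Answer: -319787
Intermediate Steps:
D = -150514 (D = -186341 + 35827 = -150514)
D - 1*169273 = -150514 - 1*169273 = -150514 - 169273 = -319787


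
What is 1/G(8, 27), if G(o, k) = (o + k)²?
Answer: 1/1225 ≈ 0.00081633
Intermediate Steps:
G(o, k) = (k + o)²
1/G(8, 27) = 1/((27 + 8)²) = 1/(35²) = 1/1225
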